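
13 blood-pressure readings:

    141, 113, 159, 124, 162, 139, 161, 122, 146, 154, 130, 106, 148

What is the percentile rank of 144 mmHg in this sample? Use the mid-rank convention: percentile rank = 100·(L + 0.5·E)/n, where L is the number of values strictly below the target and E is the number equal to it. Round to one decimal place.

Sorted: 106, 113, 122, 124, 130, 139, 141, 146, 148, 154, 159, 161, 162.
Count below 144: L = 7; count equal: E = 0; n = 13.
Percentile rank = 100·(7 + 0.5·0)/13 = 100·7/13 = 53.85.

53.8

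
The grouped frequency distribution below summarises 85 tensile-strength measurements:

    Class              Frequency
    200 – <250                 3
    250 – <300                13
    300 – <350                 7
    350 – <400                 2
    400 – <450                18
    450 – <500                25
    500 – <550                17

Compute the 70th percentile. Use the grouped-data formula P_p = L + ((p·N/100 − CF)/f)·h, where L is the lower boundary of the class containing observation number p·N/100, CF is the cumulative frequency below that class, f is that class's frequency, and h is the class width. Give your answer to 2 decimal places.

N = 85; target position k = 70/100 · 85 = 59.5.
Cumulative frequencies: 3, 16, 23, 25, 43, 68, 85.
Observation 59.5 falls in the class 450 – <500.
L = 450, CF = 43, f = 25, h = 50.
P70 = 450 + ((59.5 − 43)/25)·50 = 450 + 33 = 483.

483.00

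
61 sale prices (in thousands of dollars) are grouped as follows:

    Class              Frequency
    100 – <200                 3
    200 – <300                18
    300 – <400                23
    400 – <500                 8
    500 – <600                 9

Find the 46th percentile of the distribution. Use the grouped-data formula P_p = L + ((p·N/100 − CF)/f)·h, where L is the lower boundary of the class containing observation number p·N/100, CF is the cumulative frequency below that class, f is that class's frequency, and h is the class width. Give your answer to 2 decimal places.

330.70

N = 61; target position k = 46/100 · 61 = 28.06.
Cumulative frequencies: 3, 21, 44, 52, 61.
Observation 28.06 falls in the class 300 – <400.
L = 300, CF = 21, f = 23, h = 100.
P46 = 300 + ((28.06 − 21)/23)·100 = 300 + 30.6957 = 330.696.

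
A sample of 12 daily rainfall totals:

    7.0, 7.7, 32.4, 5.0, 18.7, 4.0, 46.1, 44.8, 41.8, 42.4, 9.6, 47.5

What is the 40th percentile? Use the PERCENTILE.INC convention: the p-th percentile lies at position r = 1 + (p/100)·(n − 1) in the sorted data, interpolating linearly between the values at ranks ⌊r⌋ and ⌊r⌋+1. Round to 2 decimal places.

13.24

Sorted: 4.0, 5.0, 7.0, 7.7, 9.6, 18.7, 32.4, 41.8, 42.4, 44.8, 46.1, 47.5.
n = 12.
r = 1 + (40/100)·(12 − 1) = 1 + 4.4 = 5.4.
Rank 5 is 9.6 and rank 6 is 18.7.
Interpolate: 9.6 + 0.4·(18.7 − 9.6) = 9.6 + 0.4·9.1 = 13.24.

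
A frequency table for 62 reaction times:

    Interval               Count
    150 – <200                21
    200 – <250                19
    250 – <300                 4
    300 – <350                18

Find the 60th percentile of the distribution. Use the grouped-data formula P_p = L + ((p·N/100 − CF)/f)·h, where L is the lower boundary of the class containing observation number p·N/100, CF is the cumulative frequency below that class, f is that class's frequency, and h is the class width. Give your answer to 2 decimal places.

N = 62; target position k = 60/100 · 62 = 37.2.
Cumulative frequencies: 21, 40, 44, 62.
Observation 37.2 falls in the class 200 – <250.
L = 200, CF = 21, f = 19, h = 50.
P60 = 200 + ((37.2 − 21)/19)·50 = 200 + 42.6316 = 242.632.

242.63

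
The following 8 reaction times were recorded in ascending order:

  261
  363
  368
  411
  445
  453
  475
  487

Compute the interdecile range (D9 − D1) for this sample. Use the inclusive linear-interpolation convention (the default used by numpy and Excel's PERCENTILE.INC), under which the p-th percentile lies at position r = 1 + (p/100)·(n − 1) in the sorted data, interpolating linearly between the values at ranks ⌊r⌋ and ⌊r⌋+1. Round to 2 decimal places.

146.20

n = 8.
P10: r = 1.7; ranks 1–2 are 261, 363; interpolating gives 332.4.
P90: r = 7.3; ranks 7–8 are 475, 487; interpolating gives 478.6.
Difference: 478.6 − 332.4 = 146.2.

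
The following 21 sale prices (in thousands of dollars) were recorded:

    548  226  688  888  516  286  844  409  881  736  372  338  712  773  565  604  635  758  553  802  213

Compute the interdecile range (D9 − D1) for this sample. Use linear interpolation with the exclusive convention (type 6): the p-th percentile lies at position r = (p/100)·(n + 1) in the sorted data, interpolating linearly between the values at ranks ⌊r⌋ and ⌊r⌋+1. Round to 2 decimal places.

635.60

Sorted: 213, 226, 286, 338, 372, 409, 516, 548, 553, 565, 604, 635, 688, 712, 736, 758, 773, 802, 844, 881, 888.
n = 21.
P10: r = 2.2; ranks 2–3 are 226, 286; interpolating gives 238.
P90: r = 19.8; ranks 19–20 are 844, 881; interpolating gives 873.6.
Difference: 873.6 − 238 = 635.6.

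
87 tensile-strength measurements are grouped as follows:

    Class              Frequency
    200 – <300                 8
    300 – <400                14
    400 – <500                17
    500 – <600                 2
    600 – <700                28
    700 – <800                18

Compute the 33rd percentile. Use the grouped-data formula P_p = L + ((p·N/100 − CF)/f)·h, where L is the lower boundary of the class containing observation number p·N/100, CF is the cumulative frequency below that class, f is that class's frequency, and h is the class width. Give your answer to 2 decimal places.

439.47

N = 87; target position k = 33/100 · 87 = 28.71.
Cumulative frequencies: 8, 22, 39, 41, 69, 87.
Observation 28.71 falls in the class 400 – <500.
L = 400, CF = 22, f = 17, h = 100.
P33 = 400 + ((28.71 − 22)/17)·100 = 400 + 39.4706 = 439.471.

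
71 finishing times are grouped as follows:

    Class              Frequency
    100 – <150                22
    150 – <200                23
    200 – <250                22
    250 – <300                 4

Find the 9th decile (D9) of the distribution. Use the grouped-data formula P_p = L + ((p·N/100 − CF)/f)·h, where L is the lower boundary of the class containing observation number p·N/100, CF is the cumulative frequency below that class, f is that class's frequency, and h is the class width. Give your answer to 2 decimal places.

N = 71; target position k = 90/100 · 71 = 63.9.
Cumulative frequencies: 22, 45, 67, 71.
Observation 63.9 falls in the class 200 – <250.
L = 200, CF = 45, f = 22, h = 50.
P90 = 200 + ((63.9 − 45)/22)·50 = 200 + 42.9545 = 242.955.

242.95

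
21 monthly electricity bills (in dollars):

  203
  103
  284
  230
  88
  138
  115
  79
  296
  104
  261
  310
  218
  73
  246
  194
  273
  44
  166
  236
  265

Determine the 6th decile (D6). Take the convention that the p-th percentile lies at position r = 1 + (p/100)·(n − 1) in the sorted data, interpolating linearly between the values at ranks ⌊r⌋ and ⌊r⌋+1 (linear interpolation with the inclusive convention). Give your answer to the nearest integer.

Sorted: 44, 73, 79, 88, 103, 104, 115, 138, 166, 194, 203, 218, 230, 236, 246, 261, 265, 273, 284, 296, 310.
n = 21.
r = 1 + (60/100)·(21 − 1) = 1 + 12 = 13.
r is an integer, so P60 is the value at rank 13: 230.

230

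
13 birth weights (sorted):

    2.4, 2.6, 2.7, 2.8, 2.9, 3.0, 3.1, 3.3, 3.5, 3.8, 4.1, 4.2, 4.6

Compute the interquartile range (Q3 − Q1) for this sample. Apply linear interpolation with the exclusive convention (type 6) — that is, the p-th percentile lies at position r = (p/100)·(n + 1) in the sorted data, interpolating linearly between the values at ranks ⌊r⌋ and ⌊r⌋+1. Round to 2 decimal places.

n = 13.
P25: r = 3.5; ranks 3–4 are 2.7, 2.8; interpolating gives 2.75.
P75: r = 10.5; ranks 10–11 are 3.8, 4.1; interpolating gives 3.95.
Difference: 3.95 − 2.75 = 1.2.

1.20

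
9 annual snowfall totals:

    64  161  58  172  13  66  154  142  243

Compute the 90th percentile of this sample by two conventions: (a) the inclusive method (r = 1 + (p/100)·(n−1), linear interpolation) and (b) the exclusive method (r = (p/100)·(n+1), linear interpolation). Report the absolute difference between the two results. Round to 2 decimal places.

Sorted: 13, 58, 64, 66, 142, 154, 161, 172, 243.
n = 9.
(a) r = 8.2; between ranks 8 (172) and 9 (243): 186.2.
(b) r = 9 → value at rank 9 = 243.
|186.2 − 243| = 56.8.

56.80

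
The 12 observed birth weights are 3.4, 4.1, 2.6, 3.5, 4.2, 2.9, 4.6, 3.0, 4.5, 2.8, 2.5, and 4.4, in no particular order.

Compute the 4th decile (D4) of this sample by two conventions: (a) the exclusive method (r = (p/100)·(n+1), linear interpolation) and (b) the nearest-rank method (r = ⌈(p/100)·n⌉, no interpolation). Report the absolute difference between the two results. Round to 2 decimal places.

0.08

Sorted: 2.5, 2.6, 2.8, 2.9, 3.0, 3.4, 3.5, 4.1, 4.2, 4.4, 4.5, 4.6.
n = 12.
(a) r = 5.2; between ranks 5 (3.0) and 6 (3.4): 3.08.
(b) the nearest-rank method: rank 5 → 3.
|3.08 − 3| = 0.08.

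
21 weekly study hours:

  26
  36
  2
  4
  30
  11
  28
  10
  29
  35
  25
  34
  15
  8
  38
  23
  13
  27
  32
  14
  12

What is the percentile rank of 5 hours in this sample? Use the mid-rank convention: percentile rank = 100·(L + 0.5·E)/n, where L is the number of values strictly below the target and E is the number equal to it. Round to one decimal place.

Sorted: 2, 4, 8, 10, 11, 12, 13, 14, 15, 23, 25, 26, 27, 28, 29, 30, 32, 34, 35, 36, 38.
Count below 5: L = 2; count equal: E = 0; n = 21.
Percentile rank = 100·(2 + 0.5·0)/21 = 100·2/21 = 9.524.

9.5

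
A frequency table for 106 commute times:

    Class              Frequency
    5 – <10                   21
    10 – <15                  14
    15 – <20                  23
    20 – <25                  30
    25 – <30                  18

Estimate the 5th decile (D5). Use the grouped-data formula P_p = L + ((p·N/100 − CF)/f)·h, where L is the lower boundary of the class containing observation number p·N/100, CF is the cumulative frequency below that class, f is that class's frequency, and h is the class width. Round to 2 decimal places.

N = 106; target position k = 50/100 · 106 = 53.
Cumulative frequencies: 21, 35, 58, 88, 106.
Observation 53 falls in the class 15 – <20.
L = 15, CF = 35, f = 23, h = 5.
P50 = 15 + ((53 − 35)/23)·5 = 15 + 3.91304 = 18.913.

18.91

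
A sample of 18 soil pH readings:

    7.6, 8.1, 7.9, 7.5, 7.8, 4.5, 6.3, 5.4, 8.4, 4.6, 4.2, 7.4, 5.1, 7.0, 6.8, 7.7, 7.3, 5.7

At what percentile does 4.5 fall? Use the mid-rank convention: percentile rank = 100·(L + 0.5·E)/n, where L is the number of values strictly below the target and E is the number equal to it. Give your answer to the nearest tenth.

8.3

Sorted: 4.2, 4.5, 4.6, 5.1, 5.4, 5.7, 6.3, 6.8, 7.0, 7.3, 7.4, 7.5, 7.6, 7.7, 7.8, 7.9, 8.1, 8.4.
Count below 4.5: L = 1; count equal: E = 1; n = 18.
Percentile rank = 100·(1 + 0.5·1)/18 = 100·1.5/18 = 8.333.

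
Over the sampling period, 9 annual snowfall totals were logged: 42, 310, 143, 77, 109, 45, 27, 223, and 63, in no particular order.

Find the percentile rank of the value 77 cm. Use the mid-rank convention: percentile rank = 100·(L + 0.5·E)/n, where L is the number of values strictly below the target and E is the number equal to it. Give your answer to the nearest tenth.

Sorted: 27, 42, 45, 63, 77, 109, 143, 223, 310.
Count below 77: L = 4; count equal: E = 1; n = 9.
Percentile rank = 100·(4 + 0.5·1)/9 = 100·4.5/9 = 50.

50.0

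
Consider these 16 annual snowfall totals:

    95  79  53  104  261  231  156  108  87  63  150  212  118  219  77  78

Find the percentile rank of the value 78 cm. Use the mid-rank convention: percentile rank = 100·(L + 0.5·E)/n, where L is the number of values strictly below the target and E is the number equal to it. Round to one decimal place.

Sorted: 53, 63, 77, 78, 79, 87, 95, 104, 108, 118, 150, 156, 212, 219, 231, 261.
Count below 78: L = 3; count equal: E = 1; n = 16.
Percentile rank = 100·(3 + 0.5·1)/16 = 100·3.5/16 = 21.88.

21.9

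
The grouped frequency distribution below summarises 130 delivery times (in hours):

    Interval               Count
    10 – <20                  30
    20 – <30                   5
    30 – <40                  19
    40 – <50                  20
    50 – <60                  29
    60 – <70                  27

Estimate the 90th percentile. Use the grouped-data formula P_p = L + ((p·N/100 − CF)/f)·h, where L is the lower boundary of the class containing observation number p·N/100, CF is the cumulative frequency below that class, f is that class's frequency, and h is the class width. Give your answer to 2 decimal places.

N = 130; target position k = 90/100 · 130 = 117.
Cumulative frequencies: 30, 35, 54, 74, 103, 130.
Observation 117 falls in the class 60 – <70.
L = 60, CF = 103, f = 27, h = 10.
P90 = 60 + ((117 − 103)/27)·10 = 60 + 5.18519 = 65.1852.

65.19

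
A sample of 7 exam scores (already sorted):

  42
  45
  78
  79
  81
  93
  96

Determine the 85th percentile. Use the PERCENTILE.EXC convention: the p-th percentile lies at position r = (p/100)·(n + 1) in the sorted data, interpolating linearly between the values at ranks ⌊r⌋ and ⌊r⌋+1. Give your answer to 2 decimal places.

95.40

n = 7.
r = (85/100)·(7 + 1) = 6.8.
Rank 6 is 93 and rank 7 is 96.
Interpolate: 93 + 0.8·(96 − 93) = 93 + 0.8·3 = 95.4.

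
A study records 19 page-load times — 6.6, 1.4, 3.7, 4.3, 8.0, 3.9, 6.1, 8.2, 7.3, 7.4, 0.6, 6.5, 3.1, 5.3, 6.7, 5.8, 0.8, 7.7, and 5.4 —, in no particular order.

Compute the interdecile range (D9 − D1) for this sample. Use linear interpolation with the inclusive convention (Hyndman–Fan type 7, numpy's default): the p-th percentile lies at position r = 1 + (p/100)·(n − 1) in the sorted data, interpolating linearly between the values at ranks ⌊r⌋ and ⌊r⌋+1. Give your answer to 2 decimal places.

6.48

Sorted: 0.6, 0.8, 1.4, 3.1, 3.7, 3.9, 4.3, 5.3, 5.4, 5.8, 6.1, 6.5, 6.6, 6.7, 7.3, 7.4, 7.7, 8.0, 8.2.
n = 19.
P10: r = 2.8; ranks 2–3 are 0.8, 1.4; interpolating gives 1.28.
P90: r = 17.2; ranks 17–18 are 7.7, 8.0; interpolating gives 7.76.
Difference: 7.76 − 1.28 = 6.48.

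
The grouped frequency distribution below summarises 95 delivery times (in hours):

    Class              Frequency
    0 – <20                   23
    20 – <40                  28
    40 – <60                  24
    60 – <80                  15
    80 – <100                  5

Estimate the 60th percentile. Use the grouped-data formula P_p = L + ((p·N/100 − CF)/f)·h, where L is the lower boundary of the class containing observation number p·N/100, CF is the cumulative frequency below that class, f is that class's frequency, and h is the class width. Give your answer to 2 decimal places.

N = 95; target position k = 60/100 · 95 = 57.
Cumulative frequencies: 23, 51, 75, 90, 95.
Observation 57 falls in the class 40 – <60.
L = 40, CF = 51, f = 24, h = 20.
P60 = 40 + ((57 − 51)/24)·20 = 40 + 5 = 45.

45.00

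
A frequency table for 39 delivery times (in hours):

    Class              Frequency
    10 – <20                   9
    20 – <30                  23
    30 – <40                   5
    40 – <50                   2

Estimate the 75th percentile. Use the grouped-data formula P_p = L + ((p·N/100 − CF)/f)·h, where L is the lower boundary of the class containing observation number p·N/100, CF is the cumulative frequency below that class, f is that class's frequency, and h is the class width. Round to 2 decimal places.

28.80

N = 39; target position k = 75/100 · 39 = 29.25.
Cumulative frequencies: 9, 32, 37, 39.
Observation 29.25 falls in the class 20 – <30.
L = 20, CF = 9, f = 23, h = 10.
P75 = 20 + ((29.25 − 9)/23)·10 = 20 + 8.80435 = 28.8043.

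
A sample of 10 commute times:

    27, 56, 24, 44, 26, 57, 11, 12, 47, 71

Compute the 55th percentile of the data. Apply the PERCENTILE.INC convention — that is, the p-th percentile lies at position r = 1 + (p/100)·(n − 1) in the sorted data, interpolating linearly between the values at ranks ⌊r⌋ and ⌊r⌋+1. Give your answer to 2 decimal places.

43.15

Sorted: 11, 12, 24, 26, 27, 44, 47, 56, 57, 71.
n = 10.
r = 1 + (55/100)·(10 − 1) = 1 + 4.95 = 5.95.
Rank 5 is 27 and rank 6 is 44.
Interpolate: 27 + 0.95·(44 − 27) = 27 + 0.95·17 = 43.15.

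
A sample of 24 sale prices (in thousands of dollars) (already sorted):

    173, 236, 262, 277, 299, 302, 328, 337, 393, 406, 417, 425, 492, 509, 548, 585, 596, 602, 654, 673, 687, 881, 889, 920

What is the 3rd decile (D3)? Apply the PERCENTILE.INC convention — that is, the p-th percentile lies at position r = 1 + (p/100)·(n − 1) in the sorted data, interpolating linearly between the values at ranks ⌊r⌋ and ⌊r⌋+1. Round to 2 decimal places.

n = 24.
r = 1 + (30/100)·(24 − 1) = 1 + 6.9 = 7.9.
Rank 7 is 328 and rank 8 is 337.
Interpolate: 328 + 0.9·(337 − 328) = 328 + 0.9·9 = 336.1.

336.10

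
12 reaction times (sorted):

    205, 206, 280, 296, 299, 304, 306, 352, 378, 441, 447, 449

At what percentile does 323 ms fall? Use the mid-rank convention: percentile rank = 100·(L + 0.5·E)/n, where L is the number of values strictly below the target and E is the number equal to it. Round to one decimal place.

58.3

Count below 323: L = 7; count equal: E = 0; n = 12.
Percentile rank = 100·(7 + 0.5·0)/12 = 100·7/12 = 58.33.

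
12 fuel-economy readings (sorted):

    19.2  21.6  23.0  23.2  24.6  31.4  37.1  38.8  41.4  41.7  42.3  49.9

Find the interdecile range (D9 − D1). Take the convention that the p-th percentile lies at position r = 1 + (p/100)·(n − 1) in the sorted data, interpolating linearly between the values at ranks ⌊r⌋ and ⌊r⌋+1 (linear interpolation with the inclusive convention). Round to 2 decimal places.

n = 12.
P10: r = 2.1; ranks 2–3 are 21.6, 23.0; interpolating gives 21.74.
P90: r = 10.9; ranks 10–11 are 41.7, 42.3; interpolating gives 42.24.
Difference: 42.24 − 21.74 = 20.5.

20.50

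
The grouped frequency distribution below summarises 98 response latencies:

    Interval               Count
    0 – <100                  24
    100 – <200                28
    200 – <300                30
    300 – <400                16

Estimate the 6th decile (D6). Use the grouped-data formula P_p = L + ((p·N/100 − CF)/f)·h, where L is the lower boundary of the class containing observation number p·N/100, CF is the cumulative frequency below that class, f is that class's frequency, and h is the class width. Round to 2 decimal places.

222.67

N = 98; target position k = 60/100 · 98 = 58.8.
Cumulative frequencies: 24, 52, 82, 98.
Observation 58.8 falls in the class 200 – <300.
L = 200, CF = 52, f = 30, h = 100.
P60 = 200 + ((58.8 − 52)/30)·100 = 200 + 22.6667 = 222.667.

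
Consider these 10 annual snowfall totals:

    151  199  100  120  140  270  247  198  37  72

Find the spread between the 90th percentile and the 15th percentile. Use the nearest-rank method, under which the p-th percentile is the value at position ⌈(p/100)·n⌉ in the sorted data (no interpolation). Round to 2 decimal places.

Sorted: 37, 72, 100, 120, 140, 151, 198, 199, 247, 270.
n = 10.
P15: rank ⌈15/100·10⌉ = 2 → 72.
P90: rank ⌈90/100·10⌉ = 9 → 247.
Difference: 247 − 72 = 175.

175.00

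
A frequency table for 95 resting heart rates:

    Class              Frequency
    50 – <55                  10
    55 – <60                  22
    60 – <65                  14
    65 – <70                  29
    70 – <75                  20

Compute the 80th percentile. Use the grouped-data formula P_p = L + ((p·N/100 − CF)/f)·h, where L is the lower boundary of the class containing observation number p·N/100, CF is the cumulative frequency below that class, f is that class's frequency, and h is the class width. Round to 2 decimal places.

N = 95; target position k = 80/100 · 95 = 76.
Cumulative frequencies: 10, 32, 46, 75, 95.
Observation 76 falls in the class 70 – <75.
L = 70, CF = 75, f = 20, h = 5.
P80 = 70 + ((76 − 75)/20)·5 = 70 + 0.25 = 70.25.

70.25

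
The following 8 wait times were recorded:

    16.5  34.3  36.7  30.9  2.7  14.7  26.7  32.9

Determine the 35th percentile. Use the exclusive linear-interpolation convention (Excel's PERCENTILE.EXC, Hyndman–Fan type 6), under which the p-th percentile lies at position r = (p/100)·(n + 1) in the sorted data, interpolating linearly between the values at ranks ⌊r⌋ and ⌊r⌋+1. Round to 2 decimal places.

Sorted: 2.7, 14.7, 16.5, 26.7, 30.9, 32.9, 34.3, 36.7.
n = 8.
r = (35/100)·(8 + 1) = 3.15.
Rank 3 is 16.5 and rank 4 is 26.7.
Interpolate: 16.5 + 0.15·(26.7 − 16.5) = 16.5 + 0.15·10.2 = 18.03.

18.03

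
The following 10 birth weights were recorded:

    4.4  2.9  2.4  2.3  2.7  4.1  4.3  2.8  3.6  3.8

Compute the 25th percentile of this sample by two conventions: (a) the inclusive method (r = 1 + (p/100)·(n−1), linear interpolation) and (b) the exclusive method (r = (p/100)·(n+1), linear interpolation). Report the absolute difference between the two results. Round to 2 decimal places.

0.10

Sorted: 2.3, 2.4, 2.7, 2.8, 2.9, 3.6, 3.8, 4.1, 4.3, 4.4.
n = 10.
(a) r = 3.25; between ranks 3 (2.7) and 4 (2.8): 2.725.
(b) r = 2.75; between ranks 2 (2.4) and 3 (2.7): 2.625.
|2.725 − 2.625| = 0.1.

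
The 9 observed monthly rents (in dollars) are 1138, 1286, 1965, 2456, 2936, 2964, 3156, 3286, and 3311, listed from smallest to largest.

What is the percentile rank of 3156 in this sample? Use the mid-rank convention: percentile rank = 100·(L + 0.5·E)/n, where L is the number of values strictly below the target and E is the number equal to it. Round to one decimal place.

Count below 3156: L = 6; count equal: E = 1; n = 9.
Percentile rank = 100·(6 + 0.5·1)/9 = 100·6.5/9 = 72.22.

72.2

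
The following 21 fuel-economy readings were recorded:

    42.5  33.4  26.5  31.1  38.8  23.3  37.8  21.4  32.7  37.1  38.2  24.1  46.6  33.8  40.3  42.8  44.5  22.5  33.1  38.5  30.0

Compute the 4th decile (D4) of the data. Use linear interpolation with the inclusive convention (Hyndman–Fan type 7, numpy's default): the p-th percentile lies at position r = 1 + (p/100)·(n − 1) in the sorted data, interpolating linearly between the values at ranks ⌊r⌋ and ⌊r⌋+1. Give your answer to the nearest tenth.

Sorted: 21.4, 22.5, 23.3, 24.1, 26.5, 30.0, 31.1, 32.7, 33.1, 33.4, 33.8, 37.1, 37.8, 38.2, 38.5, 38.8, 40.3, 42.5, 42.8, 44.5, 46.6.
n = 21.
r = 1 + (40/100)·(21 − 1) = 1 + 8 = 9.
r is an integer, so P40 is the value at rank 9: 33.1.

33.1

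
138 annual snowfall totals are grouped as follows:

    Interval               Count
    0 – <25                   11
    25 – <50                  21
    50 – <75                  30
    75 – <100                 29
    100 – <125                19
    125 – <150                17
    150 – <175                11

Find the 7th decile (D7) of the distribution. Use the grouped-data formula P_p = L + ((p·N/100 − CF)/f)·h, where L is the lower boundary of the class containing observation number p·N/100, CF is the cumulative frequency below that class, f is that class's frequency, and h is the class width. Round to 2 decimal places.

107.37

N = 138; target position k = 70/100 · 138 = 96.6.
Cumulative frequencies: 11, 32, 62, 91, 110, 127, 138.
Observation 96.6 falls in the class 100 – <125.
L = 100, CF = 91, f = 19, h = 25.
P70 = 100 + ((96.6 − 91)/19)·25 = 100 + 7.36842 = 107.368.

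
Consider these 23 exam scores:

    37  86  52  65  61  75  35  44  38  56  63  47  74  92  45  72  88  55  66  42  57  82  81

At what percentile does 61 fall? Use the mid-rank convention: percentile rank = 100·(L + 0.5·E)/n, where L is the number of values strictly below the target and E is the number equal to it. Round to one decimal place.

50.0

Sorted: 35, 37, 38, 42, 44, 45, 47, 52, 55, 56, 57, 61, 63, 65, 66, 72, 74, 75, 81, 82, 86, 88, 92.
Count below 61: L = 11; count equal: E = 1; n = 23.
Percentile rank = 100·(11 + 0.5·1)/23 = 100·11.5/23 = 50.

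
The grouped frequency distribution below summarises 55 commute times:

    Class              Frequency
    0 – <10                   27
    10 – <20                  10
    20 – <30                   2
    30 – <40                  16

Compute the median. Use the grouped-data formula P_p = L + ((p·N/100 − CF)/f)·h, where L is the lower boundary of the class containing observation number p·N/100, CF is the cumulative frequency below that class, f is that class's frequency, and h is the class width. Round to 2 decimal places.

N = 55; target position k = 50/100 · 55 = 27.5.
Cumulative frequencies: 27, 37, 39, 55.
Observation 27.5 falls in the class 10 – <20.
L = 10, CF = 27, f = 10, h = 10.
P50 = 10 + ((27.5 − 27)/10)·10 = 10 + 0.5 = 10.5.

10.50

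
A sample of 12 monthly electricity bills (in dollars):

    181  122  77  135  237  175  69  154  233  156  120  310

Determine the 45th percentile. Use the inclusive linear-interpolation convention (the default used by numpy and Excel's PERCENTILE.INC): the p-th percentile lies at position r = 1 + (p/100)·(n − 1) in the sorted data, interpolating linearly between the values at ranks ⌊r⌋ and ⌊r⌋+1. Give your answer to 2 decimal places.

153.05

Sorted: 69, 77, 120, 122, 135, 154, 156, 175, 181, 233, 237, 310.
n = 12.
r = 1 + (45/100)·(12 − 1) = 1 + 4.95 = 5.95.
Rank 5 is 135 and rank 6 is 154.
Interpolate: 135 + 0.95·(154 − 135) = 135 + 0.95·19 = 153.05.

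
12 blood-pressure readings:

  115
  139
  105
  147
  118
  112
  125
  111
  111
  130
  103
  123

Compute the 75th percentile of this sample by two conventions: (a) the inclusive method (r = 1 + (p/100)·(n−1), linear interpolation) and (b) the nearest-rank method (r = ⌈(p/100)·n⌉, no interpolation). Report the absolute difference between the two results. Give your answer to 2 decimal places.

Sorted: 103, 105, 111, 111, 112, 115, 118, 123, 125, 130, 139, 147.
n = 12.
(a) r = 9.25; between ranks 9 (125) and 10 (130): 126.25.
(b) the nearest-rank method: rank 9 → 125.
|126.25 − 125| = 1.25.

1.25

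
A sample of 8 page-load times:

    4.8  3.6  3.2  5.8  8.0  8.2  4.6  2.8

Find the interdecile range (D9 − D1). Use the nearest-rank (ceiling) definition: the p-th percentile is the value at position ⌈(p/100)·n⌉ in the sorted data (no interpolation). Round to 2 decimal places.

Sorted: 2.8, 3.2, 3.6, 4.6, 4.8, 5.8, 8.0, 8.2.
n = 8.
P10: rank ⌈10/100·8⌉ = 1 → 2.8.
P90: rank ⌈90/100·8⌉ = 8 → 8.2.
Difference: 8.2 − 2.8 = 5.4.

5.40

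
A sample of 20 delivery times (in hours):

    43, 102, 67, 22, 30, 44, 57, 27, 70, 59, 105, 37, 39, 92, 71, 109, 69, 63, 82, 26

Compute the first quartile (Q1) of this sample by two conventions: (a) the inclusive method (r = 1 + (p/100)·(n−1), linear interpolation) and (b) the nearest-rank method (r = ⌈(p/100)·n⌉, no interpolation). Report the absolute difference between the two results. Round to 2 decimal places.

1.50

Sorted: 22, 26, 27, 30, 37, 39, 43, 44, 57, 59, 63, 67, 69, 70, 71, 82, 92, 102, 105, 109.
n = 20.
(a) r = 5.75; between ranks 5 (37) and 6 (39): 38.5.
(b) the nearest-rank method: rank 5 → 37.
|38.5 − 37| = 1.5.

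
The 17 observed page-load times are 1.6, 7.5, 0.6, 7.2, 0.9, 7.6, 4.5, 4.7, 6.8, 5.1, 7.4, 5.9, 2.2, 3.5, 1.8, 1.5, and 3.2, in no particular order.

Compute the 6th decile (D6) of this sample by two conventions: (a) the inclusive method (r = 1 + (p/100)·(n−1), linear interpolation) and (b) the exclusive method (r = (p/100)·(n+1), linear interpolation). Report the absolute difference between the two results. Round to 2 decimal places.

Sorted: 0.6, 0.9, 1.5, 1.6, 1.8, 2.2, 3.2, 3.5, 4.5, 4.7, 5.1, 5.9, 6.8, 7.2, 7.4, 7.5, 7.6.
n = 17.
(a) r = 10.6; between ranks 10 (4.7) and 11 (5.1): 4.94.
(b) r = 10.8; between ranks 10 (4.7) and 11 (5.1): 5.02.
|4.94 − 5.02| = 0.08.

0.08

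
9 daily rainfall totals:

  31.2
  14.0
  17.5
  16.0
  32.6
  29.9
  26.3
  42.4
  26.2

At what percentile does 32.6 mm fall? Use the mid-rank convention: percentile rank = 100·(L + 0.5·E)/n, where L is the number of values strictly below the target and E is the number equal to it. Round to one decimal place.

Sorted: 14.0, 16.0, 17.5, 26.2, 26.3, 29.9, 31.2, 32.6, 42.4.
Count below 32.6: L = 7; count equal: E = 1; n = 9.
Percentile rank = 100·(7 + 0.5·1)/9 = 100·7.5/9 = 83.33.

83.3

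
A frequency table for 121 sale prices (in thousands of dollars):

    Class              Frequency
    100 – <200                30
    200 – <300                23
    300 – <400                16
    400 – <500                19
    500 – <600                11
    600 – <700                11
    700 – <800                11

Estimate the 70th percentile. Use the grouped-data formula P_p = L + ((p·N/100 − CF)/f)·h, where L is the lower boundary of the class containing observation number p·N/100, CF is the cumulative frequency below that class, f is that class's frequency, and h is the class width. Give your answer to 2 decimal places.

N = 121; target position k = 70/100 · 121 = 84.7.
Cumulative frequencies: 30, 53, 69, 88, 99, 110, 121.
Observation 84.7 falls in the class 400 – <500.
L = 400, CF = 69, f = 19, h = 100.
P70 = 400 + ((84.7 − 69)/19)·100 = 400 + 82.6316 = 482.632.

482.63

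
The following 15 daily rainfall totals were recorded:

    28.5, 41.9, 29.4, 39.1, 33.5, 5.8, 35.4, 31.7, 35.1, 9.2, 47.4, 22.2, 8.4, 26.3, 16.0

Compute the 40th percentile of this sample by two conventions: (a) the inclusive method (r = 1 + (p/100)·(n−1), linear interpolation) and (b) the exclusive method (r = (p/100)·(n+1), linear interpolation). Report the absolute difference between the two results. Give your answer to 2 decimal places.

Sorted: 5.8, 8.4, 9.2, 16.0, 22.2, 26.3, 28.5, 29.4, 31.7, 33.5, 35.1, 35.4, 39.1, 41.9, 47.4.
n = 15.
(a) r = 6.6; between ranks 6 (26.3) and 7 (28.5): 27.62.
(b) r = 6.4; between ranks 6 (26.3) and 7 (28.5): 27.18.
|27.62 − 27.18| = 0.44.

0.44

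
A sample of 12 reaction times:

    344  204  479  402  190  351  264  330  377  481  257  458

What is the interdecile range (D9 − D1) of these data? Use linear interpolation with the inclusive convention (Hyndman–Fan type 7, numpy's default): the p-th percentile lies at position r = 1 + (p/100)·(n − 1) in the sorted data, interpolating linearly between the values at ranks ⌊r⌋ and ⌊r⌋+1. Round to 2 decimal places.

Sorted: 190, 204, 257, 264, 330, 344, 351, 377, 402, 458, 479, 481.
n = 12.
P10: r = 2.1; ranks 2–3 are 204, 257; interpolating gives 209.3.
P90: r = 10.9; ranks 10–11 are 458, 479; interpolating gives 476.9.
Difference: 476.9 − 209.3 = 267.6.

267.60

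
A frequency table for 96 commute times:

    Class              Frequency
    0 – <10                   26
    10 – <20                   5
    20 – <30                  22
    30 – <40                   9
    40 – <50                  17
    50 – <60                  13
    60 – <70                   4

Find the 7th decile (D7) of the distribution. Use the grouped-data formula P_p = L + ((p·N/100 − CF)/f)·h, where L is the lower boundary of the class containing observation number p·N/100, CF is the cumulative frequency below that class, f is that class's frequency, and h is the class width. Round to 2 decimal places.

43.06

N = 96; target position k = 70/100 · 96 = 67.2.
Cumulative frequencies: 26, 31, 53, 62, 79, 92, 96.
Observation 67.2 falls in the class 40 – <50.
L = 40, CF = 62, f = 17, h = 10.
P70 = 40 + ((67.2 − 62)/17)·10 = 40 + 3.05882 = 43.0588.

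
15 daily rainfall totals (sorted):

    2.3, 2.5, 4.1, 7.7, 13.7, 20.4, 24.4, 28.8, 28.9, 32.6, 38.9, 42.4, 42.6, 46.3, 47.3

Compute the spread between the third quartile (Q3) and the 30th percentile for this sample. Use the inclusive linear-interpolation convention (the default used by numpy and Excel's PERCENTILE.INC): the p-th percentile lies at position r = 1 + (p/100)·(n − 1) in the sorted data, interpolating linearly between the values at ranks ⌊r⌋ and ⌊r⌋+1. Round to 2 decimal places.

n = 15.
P30: r = 5.2; ranks 5–6 are 13.7, 20.4; interpolating gives 15.04.
P75: r = 11.5; ranks 11–12 are 38.9, 42.4; interpolating gives 40.65.
Difference: 40.65 − 15.04 = 25.61.

25.61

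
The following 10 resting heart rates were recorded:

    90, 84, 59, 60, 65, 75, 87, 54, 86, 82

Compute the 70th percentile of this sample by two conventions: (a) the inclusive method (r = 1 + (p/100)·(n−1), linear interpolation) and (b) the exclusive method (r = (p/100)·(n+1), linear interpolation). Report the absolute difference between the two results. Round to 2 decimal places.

Sorted: 54, 59, 60, 65, 75, 82, 84, 86, 87, 90.
n = 10.
(a) r = 7.3; between ranks 7 (84) and 8 (86): 84.6.
(b) r = 7.7; between ranks 7 (84) and 8 (86): 85.4.
|84.6 − 85.4| = 0.8.

0.80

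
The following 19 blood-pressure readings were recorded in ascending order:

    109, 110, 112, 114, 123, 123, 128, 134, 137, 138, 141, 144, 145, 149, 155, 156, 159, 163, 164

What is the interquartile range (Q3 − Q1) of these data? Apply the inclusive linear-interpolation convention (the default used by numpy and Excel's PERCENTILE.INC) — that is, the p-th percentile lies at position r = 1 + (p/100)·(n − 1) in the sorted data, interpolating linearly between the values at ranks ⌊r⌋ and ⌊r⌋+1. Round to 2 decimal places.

29.00

n = 19.
P25: r = 5.5; ranks 5–6 are 123, 123; interpolating gives 123.
P75: r = 14.5; ranks 14–15 are 149, 155; interpolating gives 152.
Difference: 152 − 123 = 29.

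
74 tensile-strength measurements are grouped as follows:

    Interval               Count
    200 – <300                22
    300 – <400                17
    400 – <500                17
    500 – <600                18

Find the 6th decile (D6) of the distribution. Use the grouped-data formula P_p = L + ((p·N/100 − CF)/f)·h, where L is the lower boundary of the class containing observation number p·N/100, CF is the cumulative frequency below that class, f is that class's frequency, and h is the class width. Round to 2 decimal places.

N = 74; target position k = 60/100 · 74 = 44.4.
Cumulative frequencies: 22, 39, 56, 74.
Observation 44.4 falls in the class 400 – <500.
L = 400, CF = 39, f = 17, h = 100.
P60 = 400 + ((44.4 − 39)/17)·100 = 400 + 31.7647 = 431.765.

431.76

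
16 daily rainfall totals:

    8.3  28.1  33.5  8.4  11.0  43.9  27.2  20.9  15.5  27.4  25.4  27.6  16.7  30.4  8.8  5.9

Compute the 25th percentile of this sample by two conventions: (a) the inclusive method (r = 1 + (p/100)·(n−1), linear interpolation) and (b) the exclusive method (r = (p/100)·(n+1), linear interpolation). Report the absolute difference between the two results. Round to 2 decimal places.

Sorted: 5.9, 8.3, 8.4, 8.8, 11.0, 15.5, 16.7, 20.9, 25.4, 27.2, 27.4, 27.6, 28.1, 30.4, 33.5, 43.9.
n = 16.
(a) r = 4.75; between ranks 4 (8.8) and 5 (11.0): 10.45.
(b) r = 4.25; between ranks 4 (8.8) and 5 (11.0): 9.35.
|10.45 − 9.35| = 1.1.

1.10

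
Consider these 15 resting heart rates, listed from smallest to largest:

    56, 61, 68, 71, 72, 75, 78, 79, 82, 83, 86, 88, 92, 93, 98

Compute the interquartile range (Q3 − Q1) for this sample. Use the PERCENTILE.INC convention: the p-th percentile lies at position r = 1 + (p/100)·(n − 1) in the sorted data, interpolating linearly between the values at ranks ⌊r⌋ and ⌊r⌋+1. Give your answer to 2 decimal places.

15.50

n = 15.
P25: r = 4.5; ranks 4–5 are 71, 72; interpolating gives 71.5.
P75: r = 11.5; ranks 11–12 are 86, 88; interpolating gives 87.
Difference: 87 − 71.5 = 15.5.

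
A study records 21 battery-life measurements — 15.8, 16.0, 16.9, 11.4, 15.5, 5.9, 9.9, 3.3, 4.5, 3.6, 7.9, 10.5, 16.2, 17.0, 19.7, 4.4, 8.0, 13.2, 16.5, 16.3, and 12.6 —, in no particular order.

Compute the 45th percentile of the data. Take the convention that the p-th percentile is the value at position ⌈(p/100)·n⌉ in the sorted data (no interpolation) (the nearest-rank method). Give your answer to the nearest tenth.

Sorted: 3.3, 3.6, 4.4, 4.5, 5.9, 7.9, 8.0, 9.9, 10.5, 11.4, 12.6, 13.2, 15.5, 15.8, 16.0, 16.2, 16.3, 16.5, 16.9, 17.0, 19.7.
n = 21.
Position = ⌈45/100 · 21⌉ = ⌈9.45⌉ = 10.
The value at rank 10 is 11.4.

11.4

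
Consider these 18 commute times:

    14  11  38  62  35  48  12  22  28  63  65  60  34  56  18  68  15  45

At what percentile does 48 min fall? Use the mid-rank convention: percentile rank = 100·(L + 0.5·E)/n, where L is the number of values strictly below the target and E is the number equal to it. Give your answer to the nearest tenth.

Sorted: 11, 12, 14, 15, 18, 22, 28, 34, 35, 38, 45, 48, 56, 60, 62, 63, 65, 68.
Count below 48: L = 11; count equal: E = 1; n = 18.
Percentile rank = 100·(11 + 0.5·1)/18 = 100·11.5/18 = 63.89.

63.9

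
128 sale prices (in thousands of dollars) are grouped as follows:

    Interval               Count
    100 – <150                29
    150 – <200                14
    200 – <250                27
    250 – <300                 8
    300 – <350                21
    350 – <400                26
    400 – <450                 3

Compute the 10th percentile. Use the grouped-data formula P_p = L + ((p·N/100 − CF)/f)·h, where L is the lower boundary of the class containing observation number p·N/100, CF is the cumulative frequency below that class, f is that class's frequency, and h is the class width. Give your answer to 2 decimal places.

122.07

N = 128; target position k = 10/100 · 128 = 12.8.
Cumulative frequencies: 29, 43, 70, 78, 99, 125, 128.
Observation 12.8 falls in the class 100 – <150.
L = 100, CF = 0, f = 29, h = 50.
P10 = 100 + ((12.8 − 0)/29)·50 = 100 + 22.069 = 122.069.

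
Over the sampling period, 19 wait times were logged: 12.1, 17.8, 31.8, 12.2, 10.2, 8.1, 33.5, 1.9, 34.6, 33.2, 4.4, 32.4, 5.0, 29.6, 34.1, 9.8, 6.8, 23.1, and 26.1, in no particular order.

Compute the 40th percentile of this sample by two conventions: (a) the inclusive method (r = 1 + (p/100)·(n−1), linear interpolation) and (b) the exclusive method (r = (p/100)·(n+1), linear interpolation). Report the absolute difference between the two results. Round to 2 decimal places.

0.02

Sorted: 1.9, 4.4, 5.0, 6.8, 8.1, 9.8, 10.2, 12.1, 12.2, 17.8, 23.1, 26.1, 29.6, 31.8, 32.4, 33.2, 33.5, 34.1, 34.6.
n = 19.
(a) r = 8.2; between ranks 8 (12.1) and 9 (12.2): 12.12.
(b) r = 8 → value at rank 8 = 12.1.
|12.12 − 12.1| = 0.02.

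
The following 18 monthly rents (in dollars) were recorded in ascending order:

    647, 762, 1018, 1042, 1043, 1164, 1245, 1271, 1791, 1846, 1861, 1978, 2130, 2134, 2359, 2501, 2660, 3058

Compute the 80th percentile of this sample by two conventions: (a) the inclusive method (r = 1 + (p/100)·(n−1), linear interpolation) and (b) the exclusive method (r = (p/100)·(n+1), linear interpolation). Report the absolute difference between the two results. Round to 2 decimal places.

n = 18.
(a) r = 14.6; between ranks 14 (2134) and 15 (2359): 2269.
(b) r = 15.2; between ranks 15 (2359) and 16 (2501): 2387.4.
|2269 − 2387.4| = 118.4.

118.40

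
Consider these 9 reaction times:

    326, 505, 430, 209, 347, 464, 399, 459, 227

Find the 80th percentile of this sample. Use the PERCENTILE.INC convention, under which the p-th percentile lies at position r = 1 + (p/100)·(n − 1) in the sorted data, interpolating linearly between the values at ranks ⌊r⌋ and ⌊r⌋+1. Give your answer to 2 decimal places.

461.00

Sorted: 209, 227, 326, 347, 399, 430, 459, 464, 505.
n = 9.
r = 1 + (80/100)·(9 − 1) = 1 + 6.4 = 7.4.
Rank 7 is 459 and rank 8 is 464.
Interpolate: 459 + 0.4·(464 − 459) = 459 + 0.4·5 = 461.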